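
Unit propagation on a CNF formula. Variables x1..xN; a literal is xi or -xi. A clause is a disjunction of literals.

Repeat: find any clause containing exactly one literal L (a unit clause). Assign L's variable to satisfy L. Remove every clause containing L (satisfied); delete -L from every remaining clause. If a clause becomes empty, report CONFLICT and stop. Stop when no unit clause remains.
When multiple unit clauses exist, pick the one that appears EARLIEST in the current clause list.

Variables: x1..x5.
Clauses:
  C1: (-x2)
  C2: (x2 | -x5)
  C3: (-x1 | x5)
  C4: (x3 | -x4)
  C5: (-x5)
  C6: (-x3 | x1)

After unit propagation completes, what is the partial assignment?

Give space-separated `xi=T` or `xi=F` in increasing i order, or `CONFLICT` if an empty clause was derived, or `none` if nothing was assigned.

Answer: x1=F x2=F x3=F x4=F x5=F

Derivation:
unit clause [-2] forces x2=F; simplify:
  drop 2 from [2, -5] -> [-5]
  satisfied 1 clause(s); 5 remain; assigned so far: [2]
unit clause [-5] forces x5=F; simplify:
  drop 5 from [-1, 5] -> [-1]
  satisfied 2 clause(s); 3 remain; assigned so far: [2, 5]
unit clause [-1] forces x1=F; simplify:
  drop 1 from [-3, 1] -> [-3]
  satisfied 1 clause(s); 2 remain; assigned so far: [1, 2, 5]
unit clause [-3] forces x3=F; simplify:
  drop 3 from [3, -4] -> [-4]
  satisfied 1 clause(s); 1 remain; assigned so far: [1, 2, 3, 5]
unit clause [-4] forces x4=F; simplify:
  satisfied 1 clause(s); 0 remain; assigned so far: [1, 2, 3, 4, 5]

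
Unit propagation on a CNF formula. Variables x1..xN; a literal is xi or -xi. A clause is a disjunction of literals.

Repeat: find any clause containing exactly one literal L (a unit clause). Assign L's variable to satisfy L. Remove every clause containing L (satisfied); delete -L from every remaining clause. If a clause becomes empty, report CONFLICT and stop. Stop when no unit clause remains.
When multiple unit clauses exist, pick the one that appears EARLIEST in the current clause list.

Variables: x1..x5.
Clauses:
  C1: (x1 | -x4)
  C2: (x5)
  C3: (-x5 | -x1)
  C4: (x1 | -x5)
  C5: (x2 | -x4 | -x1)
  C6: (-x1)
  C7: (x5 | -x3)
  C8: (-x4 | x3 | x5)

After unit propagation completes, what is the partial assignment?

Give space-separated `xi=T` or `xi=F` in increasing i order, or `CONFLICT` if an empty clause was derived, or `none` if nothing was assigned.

unit clause [5] forces x5=T; simplify:
  drop -5 from [-5, -1] -> [-1]
  drop -5 from [1, -5] -> [1]
  satisfied 3 clause(s); 5 remain; assigned so far: [5]
unit clause [-1] forces x1=F; simplify:
  drop 1 from [1, -4] -> [-4]
  drop 1 from [1] -> [] (empty!)
  satisfied 3 clause(s); 2 remain; assigned so far: [1, 5]
CONFLICT (empty clause)

Answer: CONFLICT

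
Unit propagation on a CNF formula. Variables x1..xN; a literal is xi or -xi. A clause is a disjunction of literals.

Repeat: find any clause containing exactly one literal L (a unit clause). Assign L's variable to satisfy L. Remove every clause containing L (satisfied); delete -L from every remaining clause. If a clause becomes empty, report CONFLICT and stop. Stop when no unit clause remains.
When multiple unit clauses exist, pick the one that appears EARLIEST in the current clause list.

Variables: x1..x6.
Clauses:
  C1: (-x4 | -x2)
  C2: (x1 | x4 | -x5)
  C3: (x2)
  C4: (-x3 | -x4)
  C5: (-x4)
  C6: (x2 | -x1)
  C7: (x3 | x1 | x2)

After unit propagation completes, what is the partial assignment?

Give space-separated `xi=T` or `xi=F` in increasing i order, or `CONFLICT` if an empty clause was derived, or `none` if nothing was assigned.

Answer: x2=T x4=F

Derivation:
unit clause [2] forces x2=T; simplify:
  drop -2 from [-4, -2] -> [-4]
  satisfied 3 clause(s); 4 remain; assigned so far: [2]
unit clause [-4] forces x4=F; simplify:
  drop 4 from [1, 4, -5] -> [1, -5]
  satisfied 3 clause(s); 1 remain; assigned so far: [2, 4]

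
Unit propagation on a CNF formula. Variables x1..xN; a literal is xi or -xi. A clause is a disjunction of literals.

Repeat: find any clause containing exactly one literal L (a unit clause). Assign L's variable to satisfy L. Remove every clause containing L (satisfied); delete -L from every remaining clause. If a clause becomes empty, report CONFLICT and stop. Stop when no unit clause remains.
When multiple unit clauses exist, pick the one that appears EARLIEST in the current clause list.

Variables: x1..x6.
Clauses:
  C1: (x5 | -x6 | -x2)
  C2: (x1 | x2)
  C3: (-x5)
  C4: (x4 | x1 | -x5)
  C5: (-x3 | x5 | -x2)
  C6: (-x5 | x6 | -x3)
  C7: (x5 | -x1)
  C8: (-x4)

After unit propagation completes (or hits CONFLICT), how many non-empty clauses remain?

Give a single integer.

unit clause [-5] forces x5=F; simplify:
  drop 5 from [5, -6, -2] -> [-6, -2]
  drop 5 from [-3, 5, -2] -> [-3, -2]
  drop 5 from [5, -1] -> [-1]
  satisfied 3 clause(s); 5 remain; assigned so far: [5]
unit clause [-1] forces x1=F; simplify:
  drop 1 from [1, 2] -> [2]
  satisfied 1 clause(s); 4 remain; assigned so far: [1, 5]
unit clause [2] forces x2=T; simplify:
  drop -2 from [-6, -2] -> [-6]
  drop -2 from [-3, -2] -> [-3]
  satisfied 1 clause(s); 3 remain; assigned so far: [1, 2, 5]
unit clause [-6] forces x6=F; simplify:
  satisfied 1 clause(s); 2 remain; assigned so far: [1, 2, 5, 6]
unit clause [-3] forces x3=F; simplify:
  satisfied 1 clause(s); 1 remain; assigned so far: [1, 2, 3, 5, 6]
unit clause [-4] forces x4=F; simplify:
  satisfied 1 clause(s); 0 remain; assigned so far: [1, 2, 3, 4, 5, 6]

Answer: 0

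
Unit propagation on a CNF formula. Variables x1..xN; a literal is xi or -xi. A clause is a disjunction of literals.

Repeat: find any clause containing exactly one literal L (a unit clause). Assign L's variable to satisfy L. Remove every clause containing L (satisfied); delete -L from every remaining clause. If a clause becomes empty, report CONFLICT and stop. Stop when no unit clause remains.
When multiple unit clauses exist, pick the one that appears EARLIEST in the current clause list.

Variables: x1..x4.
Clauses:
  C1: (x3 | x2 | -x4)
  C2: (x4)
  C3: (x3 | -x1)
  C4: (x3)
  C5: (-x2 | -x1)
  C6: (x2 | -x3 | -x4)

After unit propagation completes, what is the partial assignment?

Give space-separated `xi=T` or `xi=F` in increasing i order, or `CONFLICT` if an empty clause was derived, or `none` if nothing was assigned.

Answer: x1=F x2=T x3=T x4=T

Derivation:
unit clause [4] forces x4=T; simplify:
  drop -4 from [3, 2, -4] -> [3, 2]
  drop -4 from [2, -3, -4] -> [2, -3]
  satisfied 1 clause(s); 5 remain; assigned so far: [4]
unit clause [3] forces x3=T; simplify:
  drop -3 from [2, -3] -> [2]
  satisfied 3 clause(s); 2 remain; assigned so far: [3, 4]
unit clause [2] forces x2=T; simplify:
  drop -2 from [-2, -1] -> [-1]
  satisfied 1 clause(s); 1 remain; assigned so far: [2, 3, 4]
unit clause [-1] forces x1=F; simplify:
  satisfied 1 clause(s); 0 remain; assigned so far: [1, 2, 3, 4]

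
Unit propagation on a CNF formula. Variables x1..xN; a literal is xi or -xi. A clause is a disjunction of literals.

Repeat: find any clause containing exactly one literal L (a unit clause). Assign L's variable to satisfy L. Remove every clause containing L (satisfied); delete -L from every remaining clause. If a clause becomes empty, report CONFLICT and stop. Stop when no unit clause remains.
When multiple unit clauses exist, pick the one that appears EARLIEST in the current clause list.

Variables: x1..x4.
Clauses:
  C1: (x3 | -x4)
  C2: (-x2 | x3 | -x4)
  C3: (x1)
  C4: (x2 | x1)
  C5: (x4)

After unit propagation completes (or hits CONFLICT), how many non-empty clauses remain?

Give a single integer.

unit clause [1] forces x1=T; simplify:
  satisfied 2 clause(s); 3 remain; assigned so far: [1]
unit clause [4] forces x4=T; simplify:
  drop -4 from [3, -4] -> [3]
  drop -4 from [-2, 3, -4] -> [-2, 3]
  satisfied 1 clause(s); 2 remain; assigned so far: [1, 4]
unit clause [3] forces x3=T; simplify:
  satisfied 2 clause(s); 0 remain; assigned so far: [1, 3, 4]

Answer: 0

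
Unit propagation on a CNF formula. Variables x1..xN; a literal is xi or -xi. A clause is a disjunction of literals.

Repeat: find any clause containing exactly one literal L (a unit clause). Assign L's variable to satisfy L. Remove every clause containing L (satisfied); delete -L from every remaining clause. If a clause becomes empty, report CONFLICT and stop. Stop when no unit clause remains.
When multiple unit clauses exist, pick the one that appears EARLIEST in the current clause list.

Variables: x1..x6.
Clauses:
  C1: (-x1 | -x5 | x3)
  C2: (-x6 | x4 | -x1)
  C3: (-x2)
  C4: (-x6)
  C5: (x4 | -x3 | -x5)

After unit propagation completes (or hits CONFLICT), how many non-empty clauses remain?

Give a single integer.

Answer: 2

Derivation:
unit clause [-2] forces x2=F; simplify:
  satisfied 1 clause(s); 4 remain; assigned so far: [2]
unit clause [-6] forces x6=F; simplify:
  satisfied 2 clause(s); 2 remain; assigned so far: [2, 6]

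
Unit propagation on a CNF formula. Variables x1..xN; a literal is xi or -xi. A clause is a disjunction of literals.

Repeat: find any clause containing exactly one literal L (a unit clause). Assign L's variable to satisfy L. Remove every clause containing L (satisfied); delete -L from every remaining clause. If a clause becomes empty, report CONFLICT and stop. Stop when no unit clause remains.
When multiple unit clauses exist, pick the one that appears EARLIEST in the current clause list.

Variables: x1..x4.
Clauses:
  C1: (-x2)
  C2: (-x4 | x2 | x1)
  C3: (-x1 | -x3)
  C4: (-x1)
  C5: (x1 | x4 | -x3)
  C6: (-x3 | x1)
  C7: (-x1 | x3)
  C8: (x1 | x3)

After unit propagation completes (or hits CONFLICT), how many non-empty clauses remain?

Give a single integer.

Answer: 0

Derivation:
unit clause [-2] forces x2=F; simplify:
  drop 2 from [-4, 2, 1] -> [-4, 1]
  satisfied 1 clause(s); 7 remain; assigned so far: [2]
unit clause [-1] forces x1=F; simplify:
  drop 1 from [-4, 1] -> [-4]
  drop 1 from [1, 4, -3] -> [4, -3]
  drop 1 from [-3, 1] -> [-3]
  drop 1 from [1, 3] -> [3]
  satisfied 3 clause(s); 4 remain; assigned so far: [1, 2]
unit clause [-4] forces x4=F; simplify:
  drop 4 from [4, -3] -> [-3]
  satisfied 1 clause(s); 3 remain; assigned so far: [1, 2, 4]
unit clause [-3] forces x3=F; simplify:
  drop 3 from [3] -> [] (empty!)
  satisfied 2 clause(s); 1 remain; assigned so far: [1, 2, 3, 4]
CONFLICT (empty clause)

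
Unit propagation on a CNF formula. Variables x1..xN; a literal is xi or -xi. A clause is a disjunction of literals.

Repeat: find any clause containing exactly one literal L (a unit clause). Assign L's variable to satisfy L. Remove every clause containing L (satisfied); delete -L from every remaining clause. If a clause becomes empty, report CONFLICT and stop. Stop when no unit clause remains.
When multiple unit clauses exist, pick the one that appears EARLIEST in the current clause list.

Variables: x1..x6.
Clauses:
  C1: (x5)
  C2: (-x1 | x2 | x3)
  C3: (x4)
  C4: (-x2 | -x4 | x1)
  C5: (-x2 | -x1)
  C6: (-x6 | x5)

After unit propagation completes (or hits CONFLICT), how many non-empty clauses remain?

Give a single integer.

Answer: 3

Derivation:
unit clause [5] forces x5=T; simplify:
  satisfied 2 clause(s); 4 remain; assigned so far: [5]
unit clause [4] forces x4=T; simplify:
  drop -4 from [-2, -4, 1] -> [-2, 1]
  satisfied 1 clause(s); 3 remain; assigned so far: [4, 5]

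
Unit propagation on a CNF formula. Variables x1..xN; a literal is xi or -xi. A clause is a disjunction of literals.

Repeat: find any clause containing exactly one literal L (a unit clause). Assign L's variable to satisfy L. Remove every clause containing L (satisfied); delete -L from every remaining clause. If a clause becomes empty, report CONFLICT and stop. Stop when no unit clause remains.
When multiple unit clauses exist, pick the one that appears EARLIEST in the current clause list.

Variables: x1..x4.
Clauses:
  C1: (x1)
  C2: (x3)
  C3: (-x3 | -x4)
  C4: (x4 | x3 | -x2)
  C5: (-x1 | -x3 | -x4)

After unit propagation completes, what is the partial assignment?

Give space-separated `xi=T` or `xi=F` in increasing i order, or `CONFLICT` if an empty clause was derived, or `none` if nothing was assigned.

unit clause [1] forces x1=T; simplify:
  drop -1 from [-1, -3, -4] -> [-3, -4]
  satisfied 1 clause(s); 4 remain; assigned so far: [1]
unit clause [3] forces x3=T; simplify:
  drop -3 from [-3, -4] -> [-4]
  drop -3 from [-3, -4] -> [-4]
  satisfied 2 clause(s); 2 remain; assigned so far: [1, 3]
unit clause [-4] forces x4=F; simplify:
  satisfied 2 clause(s); 0 remain; assigned so far: [1, 3, 4]

Answer: x1=T x3=T x4=F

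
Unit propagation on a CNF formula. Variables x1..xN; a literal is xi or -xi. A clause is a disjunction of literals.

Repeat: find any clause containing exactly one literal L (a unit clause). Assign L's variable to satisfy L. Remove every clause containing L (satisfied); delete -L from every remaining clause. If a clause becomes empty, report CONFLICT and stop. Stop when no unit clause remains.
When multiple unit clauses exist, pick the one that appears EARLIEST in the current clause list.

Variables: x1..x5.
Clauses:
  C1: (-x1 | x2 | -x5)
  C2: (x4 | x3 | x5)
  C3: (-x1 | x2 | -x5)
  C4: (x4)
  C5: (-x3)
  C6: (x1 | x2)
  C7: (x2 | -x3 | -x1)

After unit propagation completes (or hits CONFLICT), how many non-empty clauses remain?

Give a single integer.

unit clause [4] forces x4=T; simplify:
  satisfied 2 clause(s); 5 remain; assigned so far: [4]
unit clause [-3] forces x3=F; simplify:
  satisfied 2 clause(s); 3 remain; assigned so far: [3, 4]

Answer: 3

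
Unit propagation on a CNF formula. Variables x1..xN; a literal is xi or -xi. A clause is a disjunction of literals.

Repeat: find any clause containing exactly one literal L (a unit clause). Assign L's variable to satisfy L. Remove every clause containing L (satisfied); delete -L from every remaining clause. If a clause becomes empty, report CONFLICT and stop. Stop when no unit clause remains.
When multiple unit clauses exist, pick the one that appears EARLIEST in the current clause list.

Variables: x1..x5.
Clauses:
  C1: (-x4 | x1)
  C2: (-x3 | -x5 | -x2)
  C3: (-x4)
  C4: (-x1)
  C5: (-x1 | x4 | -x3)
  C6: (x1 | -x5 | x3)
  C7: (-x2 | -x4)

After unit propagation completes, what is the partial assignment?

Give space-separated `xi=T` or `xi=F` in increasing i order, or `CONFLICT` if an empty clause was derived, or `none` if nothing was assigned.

unit clause [-4] forces x4=F; simplify:
  drop 4 from [-1, 4, -3] -> [-1, -3]
  satisfied 3 clause(s); 4 remain; assigned so far: [4]
unit clause [-1] forces x1=F; simplify:
  drop 1 from [1, -5, 3] -> [-5, 3]
  satisfied 2 clause(s); 2 remain; assigned so far: [1, 4]

Answer: x1=F x4=F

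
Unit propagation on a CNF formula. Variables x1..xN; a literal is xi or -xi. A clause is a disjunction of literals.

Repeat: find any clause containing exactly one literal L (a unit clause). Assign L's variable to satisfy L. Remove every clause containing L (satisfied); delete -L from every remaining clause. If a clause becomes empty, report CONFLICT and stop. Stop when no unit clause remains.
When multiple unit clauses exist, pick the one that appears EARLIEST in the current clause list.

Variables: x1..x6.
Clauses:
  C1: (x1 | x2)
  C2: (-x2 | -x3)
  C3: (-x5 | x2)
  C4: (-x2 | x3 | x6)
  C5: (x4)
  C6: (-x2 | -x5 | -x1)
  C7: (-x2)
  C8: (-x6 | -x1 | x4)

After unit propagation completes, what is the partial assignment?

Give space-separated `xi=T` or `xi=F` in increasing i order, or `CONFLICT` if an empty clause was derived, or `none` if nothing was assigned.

unit clause [4] forces x4=T; simplify:
  satisfied 2 clause(s); 6 remain; assigned so far: [4]
unit clause [-2] forces x2=F; simplify:
  drop 2 from [1, 2] -> [1]
  drop 2 from [-5, 2] -> [-5]
  satisfied 4 clause(s); 2 remain; assigned so far: [2, 4]
unit clause [1] forces x1=T; simplify:
  satisfied 1 clause(s); 1 remain; assigned so far: [1, 2, 4]
unit clause [-5] forces x5=F; simplify:
  satisfied 1 clause(s); 0 remain; assigned so far: [1, 2, 4, 5]

Answer: x1=T x2=F x4=T x5=F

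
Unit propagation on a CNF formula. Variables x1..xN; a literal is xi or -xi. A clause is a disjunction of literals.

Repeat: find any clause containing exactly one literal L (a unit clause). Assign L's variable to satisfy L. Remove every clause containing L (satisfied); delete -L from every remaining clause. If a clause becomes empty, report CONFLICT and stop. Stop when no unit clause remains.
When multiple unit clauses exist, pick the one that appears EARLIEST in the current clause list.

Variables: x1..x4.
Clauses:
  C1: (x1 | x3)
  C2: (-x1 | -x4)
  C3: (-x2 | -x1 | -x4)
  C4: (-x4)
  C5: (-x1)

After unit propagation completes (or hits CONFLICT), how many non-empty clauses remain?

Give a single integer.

unit clause [-4] forces x4=F; simplify:
  satisfied 3 clause(s); 2 remain; assigned so far: [4]
unit clause [-1] forces x1=F; simplify:
  drop 1 from [1, 3] -> [3]
  satisfied 1 clause(s); 1 remain; assigned so far: [1, 4]
unit clause [3] forces x3=T; simplify:
  satisfied 1 clause(s); 0 remain; assigned so far: [1, 3, 4]

Answer: 0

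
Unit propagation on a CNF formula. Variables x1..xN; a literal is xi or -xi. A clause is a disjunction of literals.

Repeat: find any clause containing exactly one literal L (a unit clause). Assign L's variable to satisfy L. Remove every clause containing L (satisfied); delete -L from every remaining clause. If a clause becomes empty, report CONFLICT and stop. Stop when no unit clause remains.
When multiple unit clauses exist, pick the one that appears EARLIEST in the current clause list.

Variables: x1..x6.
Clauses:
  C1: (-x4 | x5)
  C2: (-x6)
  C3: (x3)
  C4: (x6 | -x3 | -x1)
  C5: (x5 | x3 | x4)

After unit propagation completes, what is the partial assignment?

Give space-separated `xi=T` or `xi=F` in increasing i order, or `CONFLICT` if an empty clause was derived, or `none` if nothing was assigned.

Answer: x1=F x3=T x6=F

Derivation:
unit clause [-6] forces x6=F; simplify:
  drop 6 from [6, -3, -1] -> [-3, -1]
  satisfied 1 clause(s); 4 remain; assigned so far: [6]
unit clause [3] forces x3=T; simplify:
  drop -3 from [-3, -1] -> [-1]
  satisfied 2 clause(s); 2 remain; assigned so far: [3, 6]
unit clause [-1] forces x1=F; simplify:
  satisfied 1 clause(s); 1 remain; assigned so far: [1, 3, 6]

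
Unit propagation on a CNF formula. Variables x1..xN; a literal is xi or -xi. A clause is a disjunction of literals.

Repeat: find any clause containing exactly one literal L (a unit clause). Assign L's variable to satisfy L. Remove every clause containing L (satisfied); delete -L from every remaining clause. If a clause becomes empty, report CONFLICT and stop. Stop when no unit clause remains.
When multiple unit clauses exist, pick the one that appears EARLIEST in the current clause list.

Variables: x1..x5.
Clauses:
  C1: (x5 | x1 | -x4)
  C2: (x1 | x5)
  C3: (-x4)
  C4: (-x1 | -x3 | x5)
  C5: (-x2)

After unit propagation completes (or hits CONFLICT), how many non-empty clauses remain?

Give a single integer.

Answer: 2

Derivation:
unit clause [-4] forces x4=F; simplify:
  satisfied 2 clause(s); 3 remain; assigned so far: [4]
unit clause [-2] forces x2=F; simplify:
  satisfied 1 clause(s); 2 remain; assigned so far: [2, 4]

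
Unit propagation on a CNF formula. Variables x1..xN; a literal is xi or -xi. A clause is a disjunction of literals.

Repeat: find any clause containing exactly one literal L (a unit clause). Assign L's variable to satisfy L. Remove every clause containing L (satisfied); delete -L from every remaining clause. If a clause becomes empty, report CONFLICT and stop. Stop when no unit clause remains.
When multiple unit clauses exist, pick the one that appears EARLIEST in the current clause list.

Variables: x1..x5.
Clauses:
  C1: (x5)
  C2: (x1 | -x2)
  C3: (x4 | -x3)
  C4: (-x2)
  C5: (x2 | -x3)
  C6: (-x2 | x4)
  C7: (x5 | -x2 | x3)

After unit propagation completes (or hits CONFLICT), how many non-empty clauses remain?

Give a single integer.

Answer: 0

Derivation:
unit clause [5] forces x5=T; simplify:
  satisfied 2 clause(s); 5 remain; assigned so far: [5]
unit clause [-2] forces x2=F; simplify:
  drop 2 from [2, -3] -> [-3]
  satisfied 3 clause(s); 2 remain; assigned so far: [2, 5]
unit clause [-3] forces x3=F; simplify:
  satisfied 2 clause(s); 0 remain; assigned so far: [2, 3, 5]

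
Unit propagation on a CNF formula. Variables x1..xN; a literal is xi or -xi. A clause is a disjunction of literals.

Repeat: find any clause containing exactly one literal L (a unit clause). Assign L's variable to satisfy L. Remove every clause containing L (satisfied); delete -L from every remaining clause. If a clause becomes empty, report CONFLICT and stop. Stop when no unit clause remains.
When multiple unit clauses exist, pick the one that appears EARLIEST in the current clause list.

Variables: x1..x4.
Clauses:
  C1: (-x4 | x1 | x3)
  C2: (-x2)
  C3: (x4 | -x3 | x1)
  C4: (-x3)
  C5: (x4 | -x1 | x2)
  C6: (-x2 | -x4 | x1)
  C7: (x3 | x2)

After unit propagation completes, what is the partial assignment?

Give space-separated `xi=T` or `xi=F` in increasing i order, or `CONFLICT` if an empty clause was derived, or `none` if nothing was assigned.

unit clause [-2] forces x2=F; simplify:
  drop 2 from [4, -1, 2] -> [4, -1]
  drop 2 from [3, 2] -> [3]
  satisfied 2 clause(s); 5 remain; assigned so far: [2]
unit clause [-3] forces x3=F; simplify:
  drop 3 from [-4, 1, 3] -> [-4, 1]
  drop 3 from [3] -> [] (empty!)
  satisfied 2 clause(s); 3 remain; assigned so far: [2, 3]
CONFLICT (empty clause)

Answer: CONFLICT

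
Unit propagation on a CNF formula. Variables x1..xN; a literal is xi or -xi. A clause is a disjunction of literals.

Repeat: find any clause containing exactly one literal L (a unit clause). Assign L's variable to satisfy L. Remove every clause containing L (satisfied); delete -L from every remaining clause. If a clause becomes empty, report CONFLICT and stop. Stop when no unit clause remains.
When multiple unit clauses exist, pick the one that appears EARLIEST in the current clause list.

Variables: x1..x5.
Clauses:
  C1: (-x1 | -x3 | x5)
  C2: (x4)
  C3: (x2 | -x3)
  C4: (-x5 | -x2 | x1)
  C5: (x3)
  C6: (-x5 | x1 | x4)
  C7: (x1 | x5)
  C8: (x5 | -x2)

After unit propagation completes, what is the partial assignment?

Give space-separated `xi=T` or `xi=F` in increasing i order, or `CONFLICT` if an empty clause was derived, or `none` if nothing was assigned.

unit clause [4] forces x4=T; simplify:
  satisfied 2 clause(s); 6 remain; assigned so far: [4]
unit clause [3] forces x3=T; simplify:
  drop -3 from [-1, -3, 5] -> [-1, 5]
  drop -3 from [2, -3] -> [2]
  satisfied 1 clause(s); 5 remain; assigned so far: [3, 4]
unit clause [2] forces x2=T; simplify:
  drop -2 from [-5, -2, 1] -> [-5, 1]
  drop -2 from [5, -2] -> [5]
  satisfied 1 clause(s); 4 remain; assigned so far: [2, 3, 4]
unit clause [5] forces x5=T; simplify:
  drop -5 from [-5, 1] -> [1]
  satisfied 3 clause(s); 1 remain; assigned so far: [2, 3, 4, 5]
unit clause [1] forces x1=T; simplify:
  satisfied 1 clause(s); 0 remain; assigned so far: [1, 2, 3, 4, 5]

Answer: x1=T x2=T x3=T x4=T x5=T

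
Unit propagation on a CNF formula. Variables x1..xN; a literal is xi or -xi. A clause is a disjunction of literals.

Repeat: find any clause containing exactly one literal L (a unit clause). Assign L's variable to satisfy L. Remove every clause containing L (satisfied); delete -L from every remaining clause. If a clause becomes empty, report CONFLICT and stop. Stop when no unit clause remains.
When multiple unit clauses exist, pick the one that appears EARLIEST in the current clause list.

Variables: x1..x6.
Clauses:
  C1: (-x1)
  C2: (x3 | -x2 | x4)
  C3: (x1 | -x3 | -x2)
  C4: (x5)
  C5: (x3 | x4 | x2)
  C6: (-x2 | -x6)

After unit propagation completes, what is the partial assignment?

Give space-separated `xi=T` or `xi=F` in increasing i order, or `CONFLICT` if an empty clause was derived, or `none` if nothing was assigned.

unit clause [-1] forces x1=F; simplify:
  drop 1 from [1, -3, -2] -> [-3, -2]
  satisfied 1 clause(s); 5 remain; assigned so far: [1]
unit clause [5] forces x5=T; simplify:
  satisfied 1 clause(s); 4 remain; assigned so far: [1, 5]

Answer: x1=F x5=T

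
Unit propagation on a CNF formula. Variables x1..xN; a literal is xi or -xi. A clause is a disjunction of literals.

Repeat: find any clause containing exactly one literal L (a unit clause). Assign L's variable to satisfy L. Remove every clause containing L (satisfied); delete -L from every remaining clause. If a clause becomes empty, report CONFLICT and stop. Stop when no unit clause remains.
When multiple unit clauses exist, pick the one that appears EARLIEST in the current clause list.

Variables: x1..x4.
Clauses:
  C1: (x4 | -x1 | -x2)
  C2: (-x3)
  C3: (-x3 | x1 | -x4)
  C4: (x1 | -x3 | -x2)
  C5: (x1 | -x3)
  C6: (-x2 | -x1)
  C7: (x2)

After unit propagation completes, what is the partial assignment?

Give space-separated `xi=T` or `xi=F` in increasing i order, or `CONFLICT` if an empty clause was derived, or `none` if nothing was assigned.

Answer: x1=F x2=T x3=F

Derivation:
unit clause [-3] forces x3=F; simplify:
  satisfied 4 clause(s); 3 remain; assigned so far: [3]
unit clause [2] forces x2=T; simplify:
  drop -2 from [4, -1, -2] -> [4, -1]
  drop -2 from [-2, -1] -> [-1]
  satisfied 1 clause(s); 2 remain; assigned so far: [2, 3]
unit clause [-1] forces x1=F; simplify:
  satisfied 2 clause(s); 0 remain; assigned so far: [1, 2, 3]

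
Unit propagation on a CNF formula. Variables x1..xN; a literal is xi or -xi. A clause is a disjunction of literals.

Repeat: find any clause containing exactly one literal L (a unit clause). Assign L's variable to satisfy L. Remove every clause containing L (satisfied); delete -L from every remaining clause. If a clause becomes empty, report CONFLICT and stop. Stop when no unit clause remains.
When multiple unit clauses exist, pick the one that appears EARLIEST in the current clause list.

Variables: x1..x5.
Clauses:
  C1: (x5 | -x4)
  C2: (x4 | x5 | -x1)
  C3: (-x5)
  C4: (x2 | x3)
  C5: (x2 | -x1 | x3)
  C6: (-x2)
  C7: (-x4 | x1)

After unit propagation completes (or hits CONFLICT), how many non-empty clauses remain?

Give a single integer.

Answer: 0

Derivation:
unit clause [-5] forces x5=F; simplify:
  drop 5 from [5, -4] -> [-4]
  drop 5 from [4, 5, -1] -> [4, -1]
  satisfied 1 clause(s); 6 remain; assigned so far: [5]
unit clause [-4] forces x4=F; simplify:
  drop 4 from [4, -1] -> [-1]
  satisfied 2 clause(s); 4 remain; assigned so far: [4, 5]
unit clause [-1] forces x1=F; simplify:
  satisfied 2 clause(s); 2 remain; assigned so far: [1, 4, 5]
unit clause [-2] forces x2=F; simplify:
  drop 2 from [2, 3] -> [3]
  satisfied 1 clause(s); 1 remain; assigned so far: [1, 2, 4, 5]
unit clause [3] forces x3=T; simplify:
  satisfied 1 clause(s); 0 remain; assigned so far: [1, 2, 3, 4, 5]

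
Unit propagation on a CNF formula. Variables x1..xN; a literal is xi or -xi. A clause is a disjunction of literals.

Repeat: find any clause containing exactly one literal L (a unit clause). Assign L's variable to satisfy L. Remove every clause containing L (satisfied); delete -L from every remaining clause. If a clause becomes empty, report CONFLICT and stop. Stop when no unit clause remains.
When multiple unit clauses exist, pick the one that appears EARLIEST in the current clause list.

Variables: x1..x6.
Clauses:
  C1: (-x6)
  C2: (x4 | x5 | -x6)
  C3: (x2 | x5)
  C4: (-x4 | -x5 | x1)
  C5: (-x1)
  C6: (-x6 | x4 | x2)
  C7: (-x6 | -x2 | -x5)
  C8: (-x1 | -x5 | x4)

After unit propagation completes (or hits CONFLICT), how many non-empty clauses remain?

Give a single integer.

unit clause [-6] forces x6=F; simplify:
  satisfied 4 clause(s); 4 remain; assigned so far: [6]
unit clause [-1] forces x1=F; simplify:
  drop 1 from [-4, -5, 1] -> [-4, -5]
  satisfied 2 clause(s); 2 remain; assigned so far: [1, 6]

Answer: 2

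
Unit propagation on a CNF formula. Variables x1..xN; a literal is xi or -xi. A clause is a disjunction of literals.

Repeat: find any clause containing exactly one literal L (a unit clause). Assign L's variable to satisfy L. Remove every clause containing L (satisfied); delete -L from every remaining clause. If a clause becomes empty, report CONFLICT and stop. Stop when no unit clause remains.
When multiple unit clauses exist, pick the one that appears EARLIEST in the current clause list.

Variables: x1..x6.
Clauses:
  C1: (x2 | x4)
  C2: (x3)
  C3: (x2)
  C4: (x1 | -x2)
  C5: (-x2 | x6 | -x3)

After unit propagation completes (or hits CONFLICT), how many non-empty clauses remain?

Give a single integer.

unit clause [3] forces x3=T; simplify:
  drop -3 from [-2, 6, -3] -> [-2, 6]
  satisfied 1 clause(s); 4 remain; assigned so far: [3]
unit clause [2] forces x2=T; simplify:
  drop -2 from [1, -2] -> [1]
  drop -2 from [-2, 6] -> [6]
  satisfied 2 clause(s); 2 remain; assigned so far: [2, 3]
unit clause [1] forces x1=T; simplify:
  satisfied 1 clause(s); 1 remain; assigned so far: [1, 2, 3]
unit clause [6] forces x6=T; simplify:
  satisfied 1 clause(s); 0 remain; assigned so far: [1, 2, 3, 6]

Answer: 0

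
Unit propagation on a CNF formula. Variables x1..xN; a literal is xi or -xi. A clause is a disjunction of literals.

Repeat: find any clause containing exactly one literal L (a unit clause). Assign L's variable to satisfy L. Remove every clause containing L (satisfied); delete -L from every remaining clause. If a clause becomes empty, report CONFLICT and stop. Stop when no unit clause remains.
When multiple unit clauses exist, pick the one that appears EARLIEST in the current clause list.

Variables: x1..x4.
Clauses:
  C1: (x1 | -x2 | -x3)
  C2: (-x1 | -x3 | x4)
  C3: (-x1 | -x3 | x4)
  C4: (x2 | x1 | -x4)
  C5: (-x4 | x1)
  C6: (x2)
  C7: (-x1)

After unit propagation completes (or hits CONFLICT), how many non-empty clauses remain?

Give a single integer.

Answer: 0

Derivation:
unit clause [2] forces x2=T; simplify:
  drop -2 from [1, -2, -3] -> [1, -3]
  satisfied 2 clause(s); 5 remain; assigned so far: [2]
unit clause [-1] forces x1=F; simplify:
  drop 1 from [1, -3] -> [-3]
  drop 1 from [-4, 1] -> [-4]
  satisfied 3 clause(s); 2 remain; assigned so far: [1, 2]
unit clause [-3] forces x3=F; simplify:
  satisfied 1 clause(s); 1 remain; assigned so far: [1, 2, 3]
unit clause [-4] forces x4=F; simplify:
  satisfied 1 clause(s); 0 remain; assigned so far: [1, 2, 3, 4]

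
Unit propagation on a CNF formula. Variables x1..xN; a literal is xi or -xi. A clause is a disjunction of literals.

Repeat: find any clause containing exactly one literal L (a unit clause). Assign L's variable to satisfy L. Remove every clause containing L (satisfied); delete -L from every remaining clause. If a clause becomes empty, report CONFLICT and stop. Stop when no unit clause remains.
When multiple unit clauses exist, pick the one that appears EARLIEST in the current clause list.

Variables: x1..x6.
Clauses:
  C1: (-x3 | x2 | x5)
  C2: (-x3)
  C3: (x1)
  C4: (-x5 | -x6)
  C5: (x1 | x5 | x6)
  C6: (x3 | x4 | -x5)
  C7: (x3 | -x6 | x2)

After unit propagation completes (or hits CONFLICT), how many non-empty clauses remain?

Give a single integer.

unit clause [-3] forces x3=F; simplify:
  drop 3 from [3, 4, -5] -> [4, -5]
  drop 3 from [3, -6, 2] -> [-6, 2]
  satisfied 2 clause(s); 5 remain; assigned so far: [3]
unit clause [1] forces x1=T; simplify:
  satisfied 2 clause(s); 3 remain; assigned so far: [1, 3]

Answer: 3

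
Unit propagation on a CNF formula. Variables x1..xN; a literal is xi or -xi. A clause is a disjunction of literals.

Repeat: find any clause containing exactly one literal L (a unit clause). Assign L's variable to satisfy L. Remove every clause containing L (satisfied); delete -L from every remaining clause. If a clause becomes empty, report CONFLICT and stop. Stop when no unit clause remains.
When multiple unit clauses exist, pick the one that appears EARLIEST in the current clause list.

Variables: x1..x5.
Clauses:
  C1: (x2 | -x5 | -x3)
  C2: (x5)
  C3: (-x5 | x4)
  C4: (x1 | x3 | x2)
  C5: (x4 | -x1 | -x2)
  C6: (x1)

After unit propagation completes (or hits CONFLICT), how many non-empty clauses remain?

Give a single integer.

unit clause [5] forces x5=T; simplify:
  drop -5 from [2, -5, -3] -> [2, -3]
  drop -5 from [-5, 4] -> [4]
  satisfied 1 clause(s); 5 remain; assigned so far: [5]
unit clause [4] forces x4=T; simplify:
  satisfied 2 clause(s); 3 remain; assigned so far: [4, 5]
unit clause [1] forces x1=T; simplify:
  satisfied 2 clause(s); 1 remain; assigned so far: [1, 4, 5]

Answer: 1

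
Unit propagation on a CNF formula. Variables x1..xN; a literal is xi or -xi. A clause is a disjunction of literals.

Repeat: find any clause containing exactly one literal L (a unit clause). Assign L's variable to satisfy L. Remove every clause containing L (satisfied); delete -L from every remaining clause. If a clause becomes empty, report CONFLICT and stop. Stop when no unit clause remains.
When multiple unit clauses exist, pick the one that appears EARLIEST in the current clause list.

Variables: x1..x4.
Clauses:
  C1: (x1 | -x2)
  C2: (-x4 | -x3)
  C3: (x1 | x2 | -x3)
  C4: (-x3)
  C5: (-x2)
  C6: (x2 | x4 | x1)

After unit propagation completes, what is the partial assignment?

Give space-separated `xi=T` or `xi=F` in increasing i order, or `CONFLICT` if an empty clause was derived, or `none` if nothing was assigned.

Answer: x2=F x3=F

Derivation:
unit clause [-3] forces x3=F; simplify:
  satisfied 3 clause(s); 3 remain; assigned so far: [3]
unit clause [-2] forces x2=F; simplify:
  drop 2 from [2, 4, 1] -> [4, 1]
  satisfied 2 clause(s); 1 remain; assigned so far: [2, 3]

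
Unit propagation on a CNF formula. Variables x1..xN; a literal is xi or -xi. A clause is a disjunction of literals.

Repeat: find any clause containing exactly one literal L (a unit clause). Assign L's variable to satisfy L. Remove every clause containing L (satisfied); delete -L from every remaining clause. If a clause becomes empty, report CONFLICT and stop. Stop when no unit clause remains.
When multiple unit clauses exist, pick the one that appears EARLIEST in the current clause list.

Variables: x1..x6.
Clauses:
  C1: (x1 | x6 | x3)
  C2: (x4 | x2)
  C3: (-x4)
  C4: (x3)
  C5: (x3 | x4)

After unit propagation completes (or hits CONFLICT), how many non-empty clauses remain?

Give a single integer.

unit clause [-4] forces x4=F; simplify:
  drop 4 from [4, 2] -> [2]
  drop 4 from [3, 4] -> [3]
  satisfied 1 clause(s); 4 remain; assigned so far: [4]
unit clause [2] forces x2=T; simplify:
  satisfied 1 clause(s); 3 remain; assigned so far: [2, 4]
unit clause [3] forces x3=T; simplify:
  satisfied 3 clause(s); 0 remain; assigned so far: [2, 3, 4]

Answer: 0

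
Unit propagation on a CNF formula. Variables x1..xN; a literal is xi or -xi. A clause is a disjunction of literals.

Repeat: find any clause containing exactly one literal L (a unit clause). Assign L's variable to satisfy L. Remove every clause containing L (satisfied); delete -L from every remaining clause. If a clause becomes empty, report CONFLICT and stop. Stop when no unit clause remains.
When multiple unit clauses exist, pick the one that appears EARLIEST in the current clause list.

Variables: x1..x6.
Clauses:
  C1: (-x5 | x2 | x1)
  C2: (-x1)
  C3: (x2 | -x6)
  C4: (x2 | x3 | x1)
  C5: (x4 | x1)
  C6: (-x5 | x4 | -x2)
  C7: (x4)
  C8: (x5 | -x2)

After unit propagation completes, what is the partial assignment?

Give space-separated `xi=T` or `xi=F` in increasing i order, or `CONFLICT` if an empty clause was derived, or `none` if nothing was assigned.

unit clause [-1] forces x1=F; simplify:
  drop 1 from [-5, 2, 1] -> [-5, 2]
  drop 1 from [2, 3, 1] -> [2, 3]
  drop 1 from [4, 1] -> [4]
  satisfied 1 clause(s); 7 remain; assigned so far: [1]
unit clause [4] forces x4=T; simplify:
  satisfied 3 clause(s); 4 remain; assigned so far: [1, 4]

Answer: x1=F x4=T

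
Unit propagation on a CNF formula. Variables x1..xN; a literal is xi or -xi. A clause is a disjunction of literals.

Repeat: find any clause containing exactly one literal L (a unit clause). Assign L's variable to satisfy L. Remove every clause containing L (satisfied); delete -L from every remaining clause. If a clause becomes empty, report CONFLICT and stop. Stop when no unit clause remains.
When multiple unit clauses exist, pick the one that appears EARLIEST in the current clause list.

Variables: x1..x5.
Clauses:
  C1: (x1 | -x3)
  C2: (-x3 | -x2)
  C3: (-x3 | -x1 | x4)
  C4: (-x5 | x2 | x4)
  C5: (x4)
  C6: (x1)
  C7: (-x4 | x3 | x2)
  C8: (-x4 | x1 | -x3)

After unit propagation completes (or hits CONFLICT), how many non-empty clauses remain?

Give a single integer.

unit clause [4] forces x4=T; simplify:
  drop -4 from [-4, 3, 2] -> [3, 2]
  drop -4 from [-4, 1, -3] -> [1, -3]
  satisfied 3 clause(s); 5 remain; assigned so far: [4]
unit clause [1] forces x1=T; simplify:
  satisfied 3 clause(s); 2 remain; assigned so far: [1, 4]

Answer: 2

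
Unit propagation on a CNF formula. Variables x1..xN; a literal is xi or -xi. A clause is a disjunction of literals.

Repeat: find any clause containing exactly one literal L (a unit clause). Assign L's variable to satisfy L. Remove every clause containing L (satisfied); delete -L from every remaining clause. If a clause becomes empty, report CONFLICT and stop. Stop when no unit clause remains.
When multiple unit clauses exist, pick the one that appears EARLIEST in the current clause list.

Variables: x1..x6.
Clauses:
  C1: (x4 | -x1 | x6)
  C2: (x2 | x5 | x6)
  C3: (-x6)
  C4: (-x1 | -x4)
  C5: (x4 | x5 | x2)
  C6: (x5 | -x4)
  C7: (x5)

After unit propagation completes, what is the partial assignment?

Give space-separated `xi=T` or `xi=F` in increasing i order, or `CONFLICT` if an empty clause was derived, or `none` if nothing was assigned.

Answer: x5=T x6=F

Derivation:
unit clause [-6] forces x6=F; simplify:
  drop 6 from [4, -1, 6] -> [4, -1]
  drop 6 from [2, 5, 6] -> [2, 5]
  satisfied 1 clause(s); 6 remain; assigned so far: [6]
unit clause [5] forces x5=T; simplify:
  satisfied 4 clause(s); 2 remain; assigned so far: [5, 6]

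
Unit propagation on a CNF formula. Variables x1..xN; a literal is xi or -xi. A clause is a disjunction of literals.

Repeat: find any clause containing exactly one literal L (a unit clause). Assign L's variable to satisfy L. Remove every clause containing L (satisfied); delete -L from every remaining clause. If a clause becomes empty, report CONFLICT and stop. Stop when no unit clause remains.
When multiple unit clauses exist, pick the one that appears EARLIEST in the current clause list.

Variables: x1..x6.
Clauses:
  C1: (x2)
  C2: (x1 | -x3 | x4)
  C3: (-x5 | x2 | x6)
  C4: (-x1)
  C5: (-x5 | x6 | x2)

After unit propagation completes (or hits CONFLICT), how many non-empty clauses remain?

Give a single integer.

Answer: 1

Derivation:
unit clause [2] forces x2=T; simplify:
  satisfied 3 clause(s); 2 remain; assigned so far: [2]
unit clause [-1] forces x1=F; simplify:
  drop 1 from [1, -3, 4] -> [-3, 4]
  satisfied 1 clause(s); 1 remain; assigned so far: [1, 2]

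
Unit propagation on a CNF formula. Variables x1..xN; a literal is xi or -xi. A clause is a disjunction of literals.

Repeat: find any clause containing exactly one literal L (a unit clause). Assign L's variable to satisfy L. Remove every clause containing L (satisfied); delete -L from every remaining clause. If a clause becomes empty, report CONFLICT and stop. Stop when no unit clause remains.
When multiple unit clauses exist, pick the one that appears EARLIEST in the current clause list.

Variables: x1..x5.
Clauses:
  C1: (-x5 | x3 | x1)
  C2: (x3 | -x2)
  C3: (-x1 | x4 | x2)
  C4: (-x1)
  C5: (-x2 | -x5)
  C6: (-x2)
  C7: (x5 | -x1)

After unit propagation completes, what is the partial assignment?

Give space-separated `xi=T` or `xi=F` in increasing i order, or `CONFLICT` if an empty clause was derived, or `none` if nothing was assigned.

Answer: x1=F x2=F

Derivation:
unit clause [-1] forces x1=F; simplify:
  drop 1 from [-5, 3, 1] -> [-5, 3]
  satisfied 3 clause(s); 4 remain; assigned so far: [1]
unit clause [-2] forces x2=F; simplify:
  satisfied 3 clause(s); 1 remain; assigned so far: [1, 2]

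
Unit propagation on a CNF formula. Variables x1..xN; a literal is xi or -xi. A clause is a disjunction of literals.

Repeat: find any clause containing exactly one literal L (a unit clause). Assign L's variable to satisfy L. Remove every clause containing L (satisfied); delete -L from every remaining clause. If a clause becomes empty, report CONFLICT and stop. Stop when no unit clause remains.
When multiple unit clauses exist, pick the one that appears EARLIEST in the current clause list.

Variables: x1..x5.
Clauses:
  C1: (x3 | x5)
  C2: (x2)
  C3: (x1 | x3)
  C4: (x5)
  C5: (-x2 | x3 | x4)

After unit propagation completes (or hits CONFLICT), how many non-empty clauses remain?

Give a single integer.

Answer: 2

Derivation:
unit clause [2] forces x2=T; simplify:
  drop -2 from [-2, 3, 4] -> [3, 4]
  satisfied 1 clause(s); 4 remain; assigned so far: [2]
unit clause [5] forces x5=T; simplify:
  satisfied 2 clause(s); 2 remain; assigned so far: [2, 5]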